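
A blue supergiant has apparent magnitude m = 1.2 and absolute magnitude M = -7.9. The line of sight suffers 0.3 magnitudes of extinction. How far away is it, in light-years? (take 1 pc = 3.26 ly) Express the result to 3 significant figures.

m − M = 5 log₁₀(d/10 pc) + A  ⇒  1.2 − (-7.9) − 0.3 = 5 log₁₀(d/10)
8.800 = 5 log₁₀(d/10)
log₁₀ d = (m − M − A)/5 + 1 = 2.7600
d = 10^2.7600 = 575.4 pc
= 1876 ly

d ≈ 1880 ly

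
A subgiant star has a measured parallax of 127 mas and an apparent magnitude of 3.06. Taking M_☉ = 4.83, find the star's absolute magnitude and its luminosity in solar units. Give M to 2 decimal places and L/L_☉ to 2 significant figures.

d = 1/p = 1000/127 mas = 7.874 pc
M = m − 5 log₁₀ d + 5 = 3.06 − 5·0.8962 + 5 = 3.579
M − M_☉ = 3.579 − 4.83 = -1.251
L/L_☉ = 10^(−0.4 × -1.251) = 3.165

M ≈ 3.58; L/L_☉ ≈ 3.2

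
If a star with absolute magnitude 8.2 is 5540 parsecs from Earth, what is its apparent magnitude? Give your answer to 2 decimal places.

m = M + 5 log₁₀ d − 5 = 8.2 + 5·3.7435 − 5 = 21.918

m ≈ 21.92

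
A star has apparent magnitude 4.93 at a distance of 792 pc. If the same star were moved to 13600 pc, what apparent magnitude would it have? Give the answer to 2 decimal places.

m ≈ 11.10

Flux ∝ 1/d², so Δm = 5 log₁₀(d₂/d₁) = 5 log₁₀(13600/792) = 6.174
m₂ = m₁ + Δm = 4.93 + (6.174) = 11.104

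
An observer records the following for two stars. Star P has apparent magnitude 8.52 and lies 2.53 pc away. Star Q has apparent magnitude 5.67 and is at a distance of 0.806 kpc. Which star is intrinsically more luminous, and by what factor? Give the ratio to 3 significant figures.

Star P: M = m − 5 log₁₀ d + 5 = 8.52 − 5·0.4031 + 5 = 11.504
Star Q: d = 0.806 kpc = 806.0 pc
Star Q: M = m − 5 log₁₀ d + 5 = 5.67 − 5·2.9063 + 5 = -3.862
ΔM = M_P − M_Q = 11.504 − (-3.862) = 15.366; smaller M is more luminous → Star Q.
L ratio = 10^(0.4 |ΔM|) = 10^6.146 = 1.401×10^6

Star Q is more luminous, by a factor of 1.40×10^6.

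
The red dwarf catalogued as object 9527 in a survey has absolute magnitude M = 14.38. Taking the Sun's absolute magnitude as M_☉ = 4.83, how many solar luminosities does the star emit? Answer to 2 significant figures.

L/L_☉ ≈ 1.5×10^-4

M − M_☉ = 14.38 − 4.83 = 9.550
L/L_☉ = 10^(−0.4 (M − M_☉)) = 10^-3.820 = 1.514×10^-4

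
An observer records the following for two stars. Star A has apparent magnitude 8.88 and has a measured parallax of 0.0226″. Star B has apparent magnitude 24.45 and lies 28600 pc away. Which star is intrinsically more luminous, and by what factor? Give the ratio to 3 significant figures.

Star A is more luminous, by a factor of 4.05.

Star A: d = 1/p = 1/0.0226″ = 44.25 pc
Star A: M = m − 5 log₁₀ d + 5 = 8.88 − 5·1.6459 + 5 = 5.651
Star B: M = m − 5 log₁₀ d + 5 = 24.45 − 5·4.4564 + 5 = 7.168
ΔM = M_A − M_B = 5.651 − (7.168) = -1.518; smaller M is more luminous → Star A.
L ratio = 10^(0.4 |ΔM|) = 10^0.607 = 4.046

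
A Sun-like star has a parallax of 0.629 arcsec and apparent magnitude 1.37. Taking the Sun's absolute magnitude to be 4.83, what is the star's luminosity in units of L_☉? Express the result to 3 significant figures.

L/L_☉ ≈ 0.612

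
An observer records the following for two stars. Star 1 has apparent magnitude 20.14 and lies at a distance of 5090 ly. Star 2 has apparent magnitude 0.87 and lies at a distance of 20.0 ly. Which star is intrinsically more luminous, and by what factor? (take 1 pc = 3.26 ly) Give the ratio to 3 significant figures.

Star 2 is more luminous, by a factor of 788.

Star 1: d = 5090 ly / 3.26 = 1561 pc
Star 1: M = m − 5 log₁₀ d + 5 = 20.14 − 5·3.1935 + 5 = 9.172
Star 2: d = 20.0 ly / 3.26 = 6.135 pc
Star 2: M = m − 5 log₁₀ d + 5 = 0.87 − 5·0.7878 + 5 = 1.931
ΔM = M_1 − M_2 = 9.172 − (1.931) = 7.242; smaller M is more luminous → Star 2.
L ratio = 10^(0.4 |ΔM|) = 10^2.897 = 788.2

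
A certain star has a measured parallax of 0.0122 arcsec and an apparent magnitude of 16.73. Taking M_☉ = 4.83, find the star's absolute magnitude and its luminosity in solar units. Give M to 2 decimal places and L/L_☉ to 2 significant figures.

d = 1/p = 1/0.0122″ = 81.97 pc
M = m − 5 log₁₀ d + 5 = 16.73 − 5·1.9136 + 5 = 12.162
M − M_☉ = 12.162 − 4.83 = 7.332
L/L_☉ = 10^(−0.4 × 7.332) = 1.168×10^-3

M ≈ 12.16; L/L_☉ ≈ 1.2×10^-3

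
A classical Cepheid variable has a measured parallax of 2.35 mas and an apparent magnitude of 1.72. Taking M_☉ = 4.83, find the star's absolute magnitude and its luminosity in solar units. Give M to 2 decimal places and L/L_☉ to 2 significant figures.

M ≈ -6.42; L/L_☉ ≈ 32000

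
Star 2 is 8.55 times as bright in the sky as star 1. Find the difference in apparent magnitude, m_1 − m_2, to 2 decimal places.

m_1 − m_2 ≈ 2.33

Pogson: Δm = −2.5 log₁₀(ratio) = −2.5 log₁₀(8.55) = −2.5 × 0.9320 = -2.330
Star 2 is brighter so has the smaller magnitude: m_1 − m_2 is positive.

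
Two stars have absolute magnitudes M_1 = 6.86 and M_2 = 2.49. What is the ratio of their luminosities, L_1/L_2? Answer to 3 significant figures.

L_1/L_2 ≈ 0.0179

ΔM = M_1 − M_2 = 4.37
L_1/L_2 = 10^(−0.4 ΔM) = 10^-1.748 = 0.01786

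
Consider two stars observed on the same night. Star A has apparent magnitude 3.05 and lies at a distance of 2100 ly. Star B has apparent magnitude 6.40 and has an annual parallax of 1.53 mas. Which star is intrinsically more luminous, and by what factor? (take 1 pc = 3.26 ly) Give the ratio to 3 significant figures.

Star A is more luminous, by a factor of 21.3.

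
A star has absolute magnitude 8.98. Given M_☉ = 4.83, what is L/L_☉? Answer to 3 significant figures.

M − M_☉ = 8.98 − 4.83 = 4.150
L/L_☉ = 10^(−0.4 (M − M_☉)) = 10^-1.660 = 0.02188

L/L_☉ ≈ 0.0219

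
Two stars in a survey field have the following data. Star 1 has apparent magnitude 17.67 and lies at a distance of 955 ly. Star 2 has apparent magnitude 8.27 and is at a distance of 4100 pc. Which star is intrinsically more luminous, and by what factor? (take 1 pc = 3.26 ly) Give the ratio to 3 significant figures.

Star 2 is more luminous, by a factor of 1.13×10^6.

Star 1: d = 955 ly / 3.26 = 292.9 pc
Star 1: M = m − 5 log₁₀ d + 5 = 17.67 − 5·2.4668 + 5 = 10.336
Star 2: M = m − 5 log₁₀ d + 5 = 8.27 − 5·3.6128 + 5 = -4.794
ΔM = M_1 − M_2 = 10.336 − (-4.794) = 15.130; smaller M is more luminous → Star 2.
L ratio = 10^(0.4 |ΔM|) = 10^6.052 = 1.127×10^6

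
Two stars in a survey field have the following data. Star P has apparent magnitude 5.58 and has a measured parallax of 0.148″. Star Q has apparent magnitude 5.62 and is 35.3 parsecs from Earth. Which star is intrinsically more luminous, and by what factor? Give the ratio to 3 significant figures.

Star Q is more luminous, by a factor of 26.3.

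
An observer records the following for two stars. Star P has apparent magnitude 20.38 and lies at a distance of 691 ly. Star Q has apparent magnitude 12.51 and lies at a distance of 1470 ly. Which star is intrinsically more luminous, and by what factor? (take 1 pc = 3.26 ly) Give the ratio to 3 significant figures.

Star P: d = 691 ly / 3.26 = 212.0 pc
Star P: M = m − 5 log₁₀ d + 5 = 20.38 − 5·2.3263 + 5 = 13.749
Star Q: d = 1470 ly / 3.26 = 450.9 pc
Star Q: M = m − 5 log₁₀ d + 5 = 12.51 − 5·2.6541 + 5 = 4.240
ΔM = M_P − M_Q = 13.749 − (4.240) = 9.509; smaller M is more luminous → Star Q.
L ratio = 10^(0.4 |ΔM|) = 10^3.804 = 6363

Star Q is more luminous, by a factor of 6360.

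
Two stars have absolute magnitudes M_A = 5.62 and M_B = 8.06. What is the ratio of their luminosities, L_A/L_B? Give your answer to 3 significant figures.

L_A/L_B ≈ 9.46

ΔM = M_A − M_B = -2.44
L_A/L_B = 10^(−0.4 ΔM) = 10^0.976 = 9.462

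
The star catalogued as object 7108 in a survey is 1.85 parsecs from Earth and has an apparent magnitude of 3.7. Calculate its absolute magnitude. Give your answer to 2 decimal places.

5 log₁₀(d/10 pc) = 5 log₁₀(1.850) − 5 = -3.664
M = m − 5 log₁₀(d/10) = 3.7 + 3.664 = 7.364

M ≈ 7.36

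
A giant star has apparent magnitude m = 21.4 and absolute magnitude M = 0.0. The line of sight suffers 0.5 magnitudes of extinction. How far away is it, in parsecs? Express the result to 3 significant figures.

m − M = 5 log₁₀(d/10 pc) + A  ⇒  21.4 − (0.0) − 0.5 = 5 log₁₀(d/10)
20.900 = 5 log₁₀(d/10)
log₁₀ d = (m − M − A)/5 + 1 = 5.1800
d = 10^5.1800 = 151400 pc

d ≈ 151000 pc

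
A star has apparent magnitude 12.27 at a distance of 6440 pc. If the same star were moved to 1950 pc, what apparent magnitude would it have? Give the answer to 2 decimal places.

m ≈ 9.68

Flux ∝ 1/d², so Δm = 5 log₁₀(d₂/d₁) = 5 log₁₀(1950/6440) = -2.594
m₂ = m₁ + Δm = 12.27 + (-2.594) = 9.676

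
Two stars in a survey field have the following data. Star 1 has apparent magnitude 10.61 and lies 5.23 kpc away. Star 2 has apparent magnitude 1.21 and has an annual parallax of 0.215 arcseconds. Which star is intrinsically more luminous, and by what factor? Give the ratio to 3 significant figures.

Star 1: d = 5.23 kpc = 5230 pc
Star 1: M = m − 5 log₁₀ d + 5 = 10.61 − 5·3.7185 + 5 = -2.983
Star 2: d = 1/p = 1/0.215″ = 4.651 pc
Star 2: M = m − 5 log₁₀ d + 5 = 1.21 − 5·0.6676 + 5 = 2.872
ΔM = M_1 − M_2 = -2.983 − (2.872) = -5.855; smaller M is more luminous → Star 1.
L ratio = 10^(0.4 |ΔM|) = 10^2.342 = 219.7

Star 1 is more luminous, by a factor of 220.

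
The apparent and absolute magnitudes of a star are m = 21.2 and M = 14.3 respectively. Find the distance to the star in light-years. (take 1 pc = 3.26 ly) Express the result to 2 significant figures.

d ≈ 780 ly

Distance modulus: m − M = 21.2 − (14.3) = 6.900
m − M = 5 log₁₀ d − 5
log₁₀ d = (m − M)/5 + 1 = 2.3800
d = 10^2.3800 = 239.9 pc
= 782.0 ly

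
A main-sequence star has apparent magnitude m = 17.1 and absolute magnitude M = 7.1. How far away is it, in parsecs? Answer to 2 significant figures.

d ≈ 1000 pc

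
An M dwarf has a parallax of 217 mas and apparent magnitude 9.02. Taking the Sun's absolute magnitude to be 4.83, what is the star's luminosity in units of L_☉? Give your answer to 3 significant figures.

d = 1/p = 1000/217 mas = 4.608 pc
M = m − 5 log₁₀ d + 5 = 9.02 − 5·0.6635 + 5 = 10.702
M − M_☉ = 10.702 − 4.83 = 5.872
L/L_☉ = 10^(−0.4 × 5.872) = 4.478×10^-3

L/L_☉ ≈ 4.48×10^-3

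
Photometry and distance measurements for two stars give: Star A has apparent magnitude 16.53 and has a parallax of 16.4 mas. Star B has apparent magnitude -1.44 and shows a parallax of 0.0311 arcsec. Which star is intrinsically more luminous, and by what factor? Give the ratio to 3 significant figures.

Star A: p = 16.4 mas = 0.0164″ → d = 1/p = 60.98 pc
Star A: M = m − 5 log₁₀ d + 5 = 16.53 − 5·1.7852 + 5 = 12.604
Star B: d = 1/p = 1/0.0311″ = 32.15 pc
Star B: M = m − 5 log₁₀ d + 5 = -1.44 − 5·1.5072 + 5 = -3.976
ΔM = M_A − M_B = 12.604 − (-3.976) = 16.580; smaller M is more luminous → Star B.
L ratio = 10^(0.4 |ΔM|) = 10^6.632 = 4.287×10^6

Star B is more luminous, by a factor of 4.29×10^6.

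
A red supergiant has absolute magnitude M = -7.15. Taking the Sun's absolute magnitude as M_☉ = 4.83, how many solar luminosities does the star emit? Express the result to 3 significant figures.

M − M_☉ = -7.15 − 4.83 = -11.980
L/L_☉ = 10^(−0.4 (M − M_☉)) = 10^4.792 = 61940

L/L_☉ ≈ 61900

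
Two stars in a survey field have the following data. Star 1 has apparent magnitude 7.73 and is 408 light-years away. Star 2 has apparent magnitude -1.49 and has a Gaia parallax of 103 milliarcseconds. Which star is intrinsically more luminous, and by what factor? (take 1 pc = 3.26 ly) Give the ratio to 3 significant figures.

Star 1: d = 408 ly / 3.26 = 125.2 pc
Star 1: M = m − 5 log₁₀ d + 5 = 7.73 − 5·2.0974 + 5 = 2.243
Star 2: p = 103 mas = 0.103″ → d = 1/p = 9.709 pc
Star 2: M = m − 5 log₁₀ d + 5 = -1.49 − 5·0.9872 + 5 = -1.426
ΔM = M_1 − M_2 = 2.243 − (-1.426) = 3.669; smaller M is more luminous → Star 2.
L ratio = 10^(0.4 |ΔM|) = 10^1.467 = 29.34

Star 2 is more luminous, by a factor of 29.3.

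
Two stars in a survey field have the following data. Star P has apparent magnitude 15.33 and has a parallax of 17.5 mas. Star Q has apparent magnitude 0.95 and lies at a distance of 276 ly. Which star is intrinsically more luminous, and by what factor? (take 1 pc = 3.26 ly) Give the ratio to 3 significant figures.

Star P: p = 17.5 mas = 0.0175″ → d = 1/p = 57.14 pc
Star P: M = m − 5 log₁₀ d + 5 = 15.33 − 5·1.7570 + 5 = 11.545
Star Q: d = 276 ly / 3.26 = 84.66 pc
Star Q: M = m − 5 log₁₀ d + 5 = 0.95 − 5·1.9277 + 5 = -3.688
ΔM = M_P − M_Q = 11.545 − (-3.688) = 15.234; smaller M is more luminous → Star Q.
L ratio = 10^(0.4 |ΔM|) = 10^6.093 = 1.240×10^6

Star Q is more luminous, by a factor of 1.24×10^6.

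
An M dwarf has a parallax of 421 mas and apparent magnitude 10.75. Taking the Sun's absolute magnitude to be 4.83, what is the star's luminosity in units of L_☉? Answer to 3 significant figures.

d = 1/p = 1000/421 mas = 2.375 pc
M = m − 5 log₁₀ d + 5 = 10.75 − 5·0.3757 + 5 = 13.871
M − M_☉ = 13.871 − 4.83 = 9.041
L/L_☉ = 10^(−0.4 × 9.041) = 2.418×10^-4

L/L_☉ ≈ 2.42×10^-4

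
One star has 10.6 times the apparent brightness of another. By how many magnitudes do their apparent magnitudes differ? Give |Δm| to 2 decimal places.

|Δm| ≈ 2.56

Pogson: Δm = −2.5 log₁₀(ratio) = −2.5 log₁₀(10.6) = −2.5 × 1.0253 = -2.563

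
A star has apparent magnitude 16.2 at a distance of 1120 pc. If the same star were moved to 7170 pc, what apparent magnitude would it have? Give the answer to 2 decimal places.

Flux ∝ 1/d², so Δm = 5 log₁₀(d₂/d₁) = 5 log₁₀(7170/1120) = 4.032
m₂ = m₁ + Δm = 16.2 + (4.032) = 20.232

m ≈ 20.23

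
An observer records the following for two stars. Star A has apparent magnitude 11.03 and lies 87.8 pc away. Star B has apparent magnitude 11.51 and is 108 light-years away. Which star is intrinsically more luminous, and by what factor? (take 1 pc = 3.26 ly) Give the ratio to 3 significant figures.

Star A is more luminous, by a factor of 10.9.

Star A: M = m − 5 log₁₀ d + 5 = 11.03 − 5·1.9435 + 5 = 6.313
Star B: d = 108 ly / 3.26 = 33.13 pc
Star B: M = m − 5 log₁₀ d + 5 = 11.51 − 5·1.5202 + 5 = 8.909
ΔM = M_A − M_B = 6.313 − (8.909) = -2.596; smaller M is more luminous → Star A.
L ratio = 10^(0.4 |ΔM|) = 10^1.039 = 10.93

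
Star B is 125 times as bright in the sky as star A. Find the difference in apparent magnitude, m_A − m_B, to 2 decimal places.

m_A − m_B ≈ 5.24

Pogson: Δm = −2.5 log₁₀(ratio) = −2.5 log₁₀(125) = −2.5 × 2.0969 = -5.242
Star B is brighter so has the smaller magnitude: m_A − m_B is positive.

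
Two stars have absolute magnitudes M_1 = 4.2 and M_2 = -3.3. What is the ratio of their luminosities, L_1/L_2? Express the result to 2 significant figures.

L_1/L_2 ≈ 1.0×10^-3

ΔM = M_1 − M_2 = 7.5
L_1/L_2 = 10^(−0.4 ΔM) = 10^-3.000 = 1.000×10^-3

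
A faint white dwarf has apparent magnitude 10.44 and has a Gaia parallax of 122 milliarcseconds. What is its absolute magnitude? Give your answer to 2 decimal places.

M ≈ 10.87

p = 122 mas = 0.122″ → d = 1/p = 8.197 pc
5 log₁₀(d/10 pc) = 5 log₁₀(8.197) − 5 = -0.432
M = m − 5 log₁₀(d/10) = 10.44 + 0.432 = 10.872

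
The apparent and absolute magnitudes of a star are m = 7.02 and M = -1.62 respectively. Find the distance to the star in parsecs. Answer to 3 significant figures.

μ = m − M = 8.640
m − M = 5 log₁₀ d − 5
log₁₀ d = (m − M)/5 + 1 = 2.7280
d = 10^2.7280 = 534.6 pc

d ≈ 535 pc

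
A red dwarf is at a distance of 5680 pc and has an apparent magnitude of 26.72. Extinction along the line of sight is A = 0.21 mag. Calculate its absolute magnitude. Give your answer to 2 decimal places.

5 log₁₀(d/10 pc) = 5 log₁₀(5680) − 5 = 13.772
M = m − 5 log₁₀(d/10) − A = 26.72 − 13.772 − 0.21 = 12.738

M ≈ 12.74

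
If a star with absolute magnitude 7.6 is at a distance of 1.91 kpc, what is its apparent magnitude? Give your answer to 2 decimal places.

d = 1.91 kpc = 1910 pc
m = M + 5 log₁₀ d − 5 = 7.6 + 5·3.2810 − 5 = 19.005

m ≈ 19.01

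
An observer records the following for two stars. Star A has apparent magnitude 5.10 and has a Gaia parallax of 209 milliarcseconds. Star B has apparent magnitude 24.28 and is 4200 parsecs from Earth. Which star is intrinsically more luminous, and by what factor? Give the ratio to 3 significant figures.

Star A: p = 209 mas = 0.209″ → d = 1/p = 4.785 pc
Star A: M = m − 5 log₁₀ d + 5 = 5.10 − 5·0.6799 + 5 = 6.701
Star B: M = m − 5 log₁₀ d + 5 = 24.28 − 5·3.6232 + 5 = 11.164
ΔM = M_A − M_B = 6.701 − (11.164) = -4.463; smaller M is more luminous → Star A.
L ratio = 10^(0.4 |ΔM|) = 10^1.785 = 60.98

Star A is more luminous, by a factor of 61.0.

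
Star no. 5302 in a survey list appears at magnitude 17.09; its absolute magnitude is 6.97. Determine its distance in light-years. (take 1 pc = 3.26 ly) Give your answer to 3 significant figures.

d ≈ 3450 ly

μ = m − M = 10.120
m − M = 5 log₁₀ d − 5
log₁₀ d = (m − M)/5 + 1 = 3.0240
d = 10^3.0240 = 1057 pc
= 3445 ly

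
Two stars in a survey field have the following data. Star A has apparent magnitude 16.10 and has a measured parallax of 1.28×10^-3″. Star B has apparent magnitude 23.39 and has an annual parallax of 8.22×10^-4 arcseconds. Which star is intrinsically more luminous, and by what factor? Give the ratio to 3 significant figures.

Star A: d = 1/p = 1/1.28×10^-3″ = 781.2 pc
Star A: M = m − 5 log₁₀ d + 5 = 16.10 − 5·2.8928 + 5 = 6.636
Star B: d = 1/p = 1/8.22×10^-4″ = 1217 pc
Star B: M = m − 5 log₁₀ d + 5 = 23.39 − 5·3.0851 + 5 = 12.964
ΔM = M_A − M_B = 6.636 − (12.964) = -6.328; smaller M is more luminous → Star A.
L ratio = 10^(0.4 |ΔM|) = 10^2.531 = 339.9

Star A is more luminous, by a factor of 340.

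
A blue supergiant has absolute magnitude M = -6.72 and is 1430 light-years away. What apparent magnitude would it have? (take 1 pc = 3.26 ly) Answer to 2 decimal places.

d = 1430 ly / 3.26 = 438.7 pc
m = M + 5 log₁₀ d − 5 = -6.72 + 5·2.6421 − 5 = 1.491

m ≈ 1.49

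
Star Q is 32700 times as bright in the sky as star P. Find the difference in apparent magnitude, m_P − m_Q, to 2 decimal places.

Pogson: Δm = −2.5 log₁₀(ratio) = −2.5 log₁₀(32700) = −2.5 × 4.5145 = -11.286
Star Q is brighter so has the smaller magnitude: m_P − m_Q is positive.

m_P − m_Q ≈ 11.29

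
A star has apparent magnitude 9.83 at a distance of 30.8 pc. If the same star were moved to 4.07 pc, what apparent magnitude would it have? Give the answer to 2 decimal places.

m ≈ 5.44

Flux ∝ 1/d², so Δm = 5 log₁₀(d₂/d₁) = 5 log₁₀(4.07/30.8) = -4.395
m₂ = m₁ + Δm = 9.83 + (-4.395) = 5.435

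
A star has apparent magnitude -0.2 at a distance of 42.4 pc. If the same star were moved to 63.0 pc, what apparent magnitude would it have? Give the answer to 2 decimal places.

Flux ∝ 1/d², so Δm = 5 log₁₀(d₂/d₁) = 5 log₁₀(63.0/42.4) = 0.860
m₂ = m₁ + Δm = -0.2 + (0.860) = 0.660

m ≈ 0.66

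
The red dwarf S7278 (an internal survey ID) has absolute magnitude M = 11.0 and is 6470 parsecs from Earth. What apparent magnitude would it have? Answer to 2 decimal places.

m ≈ 25.05

m = M + 5 log₁₀ d − 5 = 11.0 + 5·3.8109 − 5 = 25.055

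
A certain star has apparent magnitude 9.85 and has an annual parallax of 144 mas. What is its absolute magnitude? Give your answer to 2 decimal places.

M ≈ 10.64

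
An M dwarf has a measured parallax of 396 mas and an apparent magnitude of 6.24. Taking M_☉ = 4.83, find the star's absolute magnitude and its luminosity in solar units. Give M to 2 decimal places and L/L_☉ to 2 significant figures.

M ≈ 9.23; L/L_☉ ≈ 0.017

d = 1/p = 1000/396 mas = 2.525 pc
M = m − 5 log₁₀ d + 5 = 6.24 − 5·0.4023 + 5 = 9.228
M − M_☉ = 9.228 − 4.83 = 4.398
L/L_☉ = 10^(−0.4 × 4.398) = 0.01740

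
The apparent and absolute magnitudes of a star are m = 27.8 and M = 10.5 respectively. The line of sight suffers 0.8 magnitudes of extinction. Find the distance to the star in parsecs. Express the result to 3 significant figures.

d ≈ 20000 pc

m − M = 5 log₁₀(d/10 pc) + A  ⇒  27.8 − (10.5) − 0.8 = 5 log₁₀(d/10)
16.500 = 5 log₁₀(d/10)
log₁₀ d = (m − M − A)/5 + 1 = 4.3000
d = 10^4.3000 = 19950 pc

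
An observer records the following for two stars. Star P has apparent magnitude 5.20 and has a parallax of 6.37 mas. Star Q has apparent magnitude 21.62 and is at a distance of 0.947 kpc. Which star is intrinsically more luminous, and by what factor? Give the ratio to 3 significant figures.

Star P: p = 6.37 mas = 6.37×10^-3″ → d = 1/p = 157.0 pc
Star P: M = m − 5 log₁₀ d + 5 = 5.20 − 5·2.1959 + 5 = -0.779
Star Q: d = 0.947 kpc = 947.0 pc
Star Q: M = m − 5 log₁₀ d + 5 = 21.62 − 5·2.9763 + 5 = 11.738
ΔM = M_P − M_Q = -0.779 − (11.738) = -12.518; smaller M is more luminous → Star P.
L ratio = 10^(0.4 |ΔM|) = 10^5.007 = 101600

Star P is more luminous, by a factor of 102000.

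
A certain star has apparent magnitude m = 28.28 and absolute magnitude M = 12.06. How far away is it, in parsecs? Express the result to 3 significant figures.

Distance modulus: m − M = 28.28 − (12.06) = 16.220
m − M = 5 log₁₀ d − 5
log₁₀ d = (m − M)/5 + 1 = 4.2440
d = 10^4.2440 = 17540 pc

d ≈ 17500 pc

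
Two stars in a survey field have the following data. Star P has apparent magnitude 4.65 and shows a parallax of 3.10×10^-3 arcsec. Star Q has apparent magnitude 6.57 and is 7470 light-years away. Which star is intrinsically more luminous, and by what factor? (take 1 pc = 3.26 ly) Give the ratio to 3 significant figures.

Star P: d = 1/p = 1/3.10×10^-3″ = 322.6 pc
Star P: M = m − 5 log₁₀ d + 5 = 4.65 − 5·2.5086 + 5 = -2.893
Star Q: d = 7470 ly / 3.26 = 2291 pc
Star Q: M = m − 5 log₁₀ d + 5 = 6.57 − 5·3.3601 + 5 = -5.231
ΔM = M_P − M_Q = -2.893 − (-5.231) = 2.337; smaller M is more luminous → Star Q.
L ratio = 10^(0.4 |ΔM|) = 10^0.935 = 8.609

Star Q is more luminous, by a factor of 8.61.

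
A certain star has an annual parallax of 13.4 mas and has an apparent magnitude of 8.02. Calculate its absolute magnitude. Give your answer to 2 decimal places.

M ≈ 3.66

p = 13.4 mas = 0.0134″ → d = 1/p = 74.63 pc
5 log₁₀(d/10 pc) = 5 log₁₀(74.63) − 5 = 4.364
M = m − 5 log₁₀(d/10) = 8.02 − 4.364 = 3.656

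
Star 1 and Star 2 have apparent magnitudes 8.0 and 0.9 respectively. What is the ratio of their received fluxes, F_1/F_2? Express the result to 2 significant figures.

F_1/F_2 ≈ 1.4×10^-3

Δm = 8.0 − (0.9) = 7.1
Flux ratio = 10^(−0.4 Δm) = 10^(−0.4 × 7.1) = 10^-2.840 = 1.445×10^-3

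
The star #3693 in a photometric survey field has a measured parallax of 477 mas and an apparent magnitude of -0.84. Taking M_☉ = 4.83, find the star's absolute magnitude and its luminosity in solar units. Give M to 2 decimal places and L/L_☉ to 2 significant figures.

M ≈ 2.55; L/L_☉ ≈ 8.1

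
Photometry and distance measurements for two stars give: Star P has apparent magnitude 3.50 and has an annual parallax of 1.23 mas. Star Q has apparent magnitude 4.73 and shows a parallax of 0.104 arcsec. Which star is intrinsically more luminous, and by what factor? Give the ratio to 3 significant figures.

Star P is more luminous, by a factor of 22200.

Star P: p = 1.23 mas = 1.23×10^-3″ → d = 1/p = 813.0 pc
Star P: M = m − 5 log₁₀ d + 5 = 3.50 − 5·2.9101 + 5 = -6.050
Star Q: d = 1/p = 1/0.104″ = 9.615 pc
Star Q: M = m − 5 log₁₀ d + 5 = 4.73 − 5·0.9830 + 5 = 4.815
ΔM = M_P − M_Q = -6.050 − (4.815) = -10.866; smaller M is more luminous → Star P.
L ratio = 10^(0.4 |ΔM|) = 10^4.346 = 22200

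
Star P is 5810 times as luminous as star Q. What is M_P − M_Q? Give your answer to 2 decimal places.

Pogson: ΔM = −2.5 log₁₀(ratio) = −2.5 log₁₀(5810) = −2.5 × 3.7642 = -9.410
Star P is brighter, so it has the smaller magnitude: the difference is negative.

M_P − M_Q ≈ -9.41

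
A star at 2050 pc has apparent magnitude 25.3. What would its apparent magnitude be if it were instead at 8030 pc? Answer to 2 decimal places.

m ≈ 28.26

Flux ∝ 1/d², so Δm = 5 log₁₀(d₂/d₁) = 5 log₁₀(8030/2050) = 2.965
m₂ = m₁ + Δm = 25.3 + (2.965) = 28.265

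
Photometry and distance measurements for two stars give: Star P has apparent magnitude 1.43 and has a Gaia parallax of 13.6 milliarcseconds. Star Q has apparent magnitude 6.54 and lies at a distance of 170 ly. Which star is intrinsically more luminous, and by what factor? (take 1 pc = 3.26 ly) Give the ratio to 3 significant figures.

Star P is more luminous, by a factor of 220.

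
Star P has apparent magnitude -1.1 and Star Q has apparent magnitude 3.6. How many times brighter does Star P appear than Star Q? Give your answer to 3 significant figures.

Magnitude difference = -4.7
Flux ratio = 10^(−0.4 Δm) = 10^(−0.4 × -4.7) = 10^1.880 = 75.86

75.9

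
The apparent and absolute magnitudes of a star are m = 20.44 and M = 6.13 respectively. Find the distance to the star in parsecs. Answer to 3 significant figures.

Distance modulus: m − M = 20.44 − (6.13) = 14.310
m − M = 5 log₁₀ d − 5
log₁₀ d = (m − M)/5 + 1 = 3.8620
d = 10^3.8620 = 7278 pc

d ≈ 7280 pc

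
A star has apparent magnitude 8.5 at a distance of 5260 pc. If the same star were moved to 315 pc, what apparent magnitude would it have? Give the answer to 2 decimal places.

Flux ∝ 1/d², so Δm = 5 log₁₀(d₂/d₁) = 5 log₁₀(315/5260) = -6.113
m₂ = m₁ + Δm = 8.5 + (-6.113) = 2.387

m ≈ 2.39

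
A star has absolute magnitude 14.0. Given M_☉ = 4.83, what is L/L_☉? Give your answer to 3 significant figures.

L/L_☉ ≈ 2.15×10^-4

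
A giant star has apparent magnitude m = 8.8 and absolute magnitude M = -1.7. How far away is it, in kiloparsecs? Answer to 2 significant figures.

d ≈ 1.3 kpc

μ = m − M = 10.500
m − M = 5 log₁₀ d − 5
log₁₀ d = (m − M)/5 + 1 = 3.1000
d = 10^3.1000 = 1259 pc
= 1.259 kpc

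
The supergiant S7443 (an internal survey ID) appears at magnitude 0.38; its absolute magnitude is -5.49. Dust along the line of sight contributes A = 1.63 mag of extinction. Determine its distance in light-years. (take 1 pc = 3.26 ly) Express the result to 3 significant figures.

d ≈ 230 ly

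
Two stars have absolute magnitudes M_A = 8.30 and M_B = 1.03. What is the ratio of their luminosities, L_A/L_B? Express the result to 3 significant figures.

L_A/L_B ≈ 1.24×10^-3

ΔM = M_A − M_B = 7.27
L_A/L_B = 10^(−0.4 ΔM) = 10^-2.908 = 1.236×10^-3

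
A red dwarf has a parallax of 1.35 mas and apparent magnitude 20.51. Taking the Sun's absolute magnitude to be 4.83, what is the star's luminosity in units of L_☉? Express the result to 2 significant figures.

L/L_☉ ≈ 2.9×10^-3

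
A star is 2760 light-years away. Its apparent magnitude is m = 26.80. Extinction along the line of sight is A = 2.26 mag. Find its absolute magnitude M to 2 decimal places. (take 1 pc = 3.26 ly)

M ≈ 14.90

d = 2760 ly / 3.26 = 846.6 pc
5 log₁₀(d/10 pc) = 5 log₁₀(846.6) − 5 = 9.638
M = m − 5 log₁₀(d/10) − A = 26.80 − 9.638 − 2.26 = 14.902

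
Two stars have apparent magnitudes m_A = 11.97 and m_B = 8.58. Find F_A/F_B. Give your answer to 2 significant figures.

Δm = 11.97 − (8.58) = 3.39
Flux ratio = 10^(−0.4 Δm) = 10^(−0.4 × 3.39) = 10^-1.356 = 0.04406

F_A/F_B ≈ 0.044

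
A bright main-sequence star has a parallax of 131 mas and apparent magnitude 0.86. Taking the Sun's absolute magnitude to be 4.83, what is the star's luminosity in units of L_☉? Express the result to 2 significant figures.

L/L_☉ ≈ 23

d = 1/p = 1000/131 mas = 7.634 pc
M = m − 5 log₁₀ d + 5 = 0.86 − 5·0.8827 + 5 = 1.446
M − M_☉ = 1.446 − 4.83 = -3.384
L/L_☉ = 10^(−0.4 × -3.384) = 22.57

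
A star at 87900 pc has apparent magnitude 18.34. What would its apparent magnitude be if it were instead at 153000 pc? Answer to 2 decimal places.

Flux ∝ 1/d², so Δm = 5 log₁₀(d₂/d₁) = 5 log₁₀(153000/87900) = 1.204
m₂ = m₁ + Δm = 18.34 + (1.204) = 19.544

m ≈ 19.54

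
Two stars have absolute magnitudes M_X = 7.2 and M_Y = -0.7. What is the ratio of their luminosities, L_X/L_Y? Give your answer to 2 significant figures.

L_X/L_Y ≈ 6.9×10^-4

ΔM = M_X − M_Y = 7.9
L_X/L_Y = 10^(−0.4 ΔM) = 10^-3.160 = 6.918×10^-4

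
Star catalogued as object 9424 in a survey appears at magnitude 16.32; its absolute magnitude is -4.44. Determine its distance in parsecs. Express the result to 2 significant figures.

d ≈ 140000 pc

μ = m − M = 20.760
m − M = 5 log₁₀ d − 5
log₁₀ d = (m − M)/5 + 1 = 5.1520
d = 10^5.1520 = 141900 pc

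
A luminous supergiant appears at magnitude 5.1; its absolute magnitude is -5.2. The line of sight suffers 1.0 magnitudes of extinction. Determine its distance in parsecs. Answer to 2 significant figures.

d ≈ 720 pc

m − M = 5 log₁₀(d/10 pc) + A  ⇒  5.1 − (-5.2) − 1.0 = 5 log₁₀(d/10)
9.300 = 5 log₁₀(d/10)
log₁₀ d = (m − M − A)/5 + 1 = 2.8600
d = 10^2.8600 = 724.4 pc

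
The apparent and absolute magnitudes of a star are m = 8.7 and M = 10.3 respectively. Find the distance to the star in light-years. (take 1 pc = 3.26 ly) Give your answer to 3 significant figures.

d ≈ 15.6 ly

μ = m − M = -1.600
m − M = 5 log₁₀ d − 5
log₁₀ d = (m − M)/5 + 1 = 0.6800
d = 10^0.6800 = 4.786 pc
= 15.60 ly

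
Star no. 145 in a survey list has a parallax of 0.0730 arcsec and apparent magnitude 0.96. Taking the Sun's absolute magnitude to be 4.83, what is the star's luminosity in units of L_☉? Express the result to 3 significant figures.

L/L_☉ ≈ 66.3

d = 1/p = 1/0.0730″ = 13.70 pc
M = m − 5 log₁₀ d + 5 = 0.96 − 5·1.1367 + 5 = 0.277
M − M_☉ = 0.277 − 4.83 = -4.553
L/L_☉ = 10^(−0.4 × -4.553) = 66.28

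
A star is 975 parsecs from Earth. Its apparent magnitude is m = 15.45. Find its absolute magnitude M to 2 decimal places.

M ≈ 5.50

5 log₁₀(d/10 pc) = 5 log₁₀(975.0) − 5 = 9.945
M = m − 5 log₁₀(d/10) = 15.45 − 9.945 = 5.505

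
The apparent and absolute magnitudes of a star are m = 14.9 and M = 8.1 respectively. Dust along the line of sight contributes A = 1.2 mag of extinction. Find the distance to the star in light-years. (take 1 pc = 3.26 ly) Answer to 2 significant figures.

d ≈ 430 ly

m − M = 5 log₁₀(d/10 pc) + A  ⇒  14.9 − (8.1) − 1.2 = 5 log₁₀(d/10)
5.600 = 5 log₁₀(d/10)
log₁₀ d = (m − M − A)/5 + 1 = 2.1200
d = 10^2.1200 = 131.8 pc
= 429.8 ly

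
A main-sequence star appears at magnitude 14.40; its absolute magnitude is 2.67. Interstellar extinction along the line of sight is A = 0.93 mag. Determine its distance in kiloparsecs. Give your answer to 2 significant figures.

d ≈ 1.4 kpc

m − M = 5 log₁₀(d/10 pc) + A  ⇒  14.40 − (2.67) − 0.93 = 5 log₁₀(d/10)
10.800 = 5 log₁₀(d/10)
log₁₀ d = (m − M − A)/5 + 1 = 3.1600
d = 10^3.1600 = 1445 pc
= 1.445 kpc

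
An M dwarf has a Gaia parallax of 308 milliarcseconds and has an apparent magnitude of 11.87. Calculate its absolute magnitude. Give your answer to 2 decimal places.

p = 308 mas = 0.308″ → d = 1/p = 3.247 pc
5 log₁₀(d/10 pc) = 5 log₁₀(3.247) − 5 = -2.443
M = m − 5 log₁₀(d/10) = 11.87 + 2.443 = 14.313

M ≈ 14.31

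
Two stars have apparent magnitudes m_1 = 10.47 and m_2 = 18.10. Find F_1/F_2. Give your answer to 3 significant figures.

F_1/F_2 ≈ 1130

Δm = 10.47 − (18.10) = -7.63
Flux ratio = 10^(−0.4 Δm) = 10^(−0.4 × -7.63) = 10^3.052 = 1127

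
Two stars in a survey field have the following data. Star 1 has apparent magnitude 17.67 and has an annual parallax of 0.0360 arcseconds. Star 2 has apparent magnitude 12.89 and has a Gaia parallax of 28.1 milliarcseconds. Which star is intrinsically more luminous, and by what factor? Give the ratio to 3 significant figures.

Star 2 is more luminous, by a factor of 134.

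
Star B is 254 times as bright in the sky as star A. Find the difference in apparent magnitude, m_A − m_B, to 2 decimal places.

Pogson: Δm = −2.5 log₁₀(ratio) = −2.5 log₁₀(254) = −2.5 × 2.4048 = -6.012
Star B is brighter so has the smaller magnitude: m_A − m_B is positive.

m_A − m_B ≈ 6.01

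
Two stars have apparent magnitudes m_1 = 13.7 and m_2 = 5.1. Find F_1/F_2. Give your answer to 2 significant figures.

F_1/F_2 ≈ 3.6×10^-4

Magnitude difference = 8.6
Flux ratio = 10^(−0.4 Δm) = 10^(−0.4 × 8.6) = 10^-3.440 = 3.631×10^-4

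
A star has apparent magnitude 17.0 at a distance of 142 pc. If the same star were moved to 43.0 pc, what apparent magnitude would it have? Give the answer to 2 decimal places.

m ≈ 14.41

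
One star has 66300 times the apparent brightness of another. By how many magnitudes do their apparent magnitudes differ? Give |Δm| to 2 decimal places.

Pogson: Δm = −2.5 log₁₀(ratio) = −2.5 log₁₀(66300) = −2.5 × 4.8215 = -12.054

|Δm| ≈ 12.05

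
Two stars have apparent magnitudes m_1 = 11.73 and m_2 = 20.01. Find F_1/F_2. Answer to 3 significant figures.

Δm = 11.73 − (20.01) = -8.28
Flux ratio = 10^(−0.4 Δm) = 10^(−0.4 × -8.28) = 10^3.312 = 2051

F_1/F_2 ≈ 2050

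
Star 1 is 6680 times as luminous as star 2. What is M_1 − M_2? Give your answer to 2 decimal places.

Pogson: ΔM = −2.5 log₁₀(ratio) = −2.5 log₁₀(6680) = −2.5 × 3.8248 = -9.562
Star 1 is brighter, so it has the smaller magnitude: the difference is negative.

M_1 − M_2 ≈ -9.56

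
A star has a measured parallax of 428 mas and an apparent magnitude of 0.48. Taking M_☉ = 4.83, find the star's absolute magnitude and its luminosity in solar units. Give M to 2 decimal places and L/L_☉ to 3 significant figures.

M ≈ 3.64; L/L_☉ ≈ 3.00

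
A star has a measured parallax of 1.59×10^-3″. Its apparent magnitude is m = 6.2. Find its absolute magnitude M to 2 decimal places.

M ≈ -2.79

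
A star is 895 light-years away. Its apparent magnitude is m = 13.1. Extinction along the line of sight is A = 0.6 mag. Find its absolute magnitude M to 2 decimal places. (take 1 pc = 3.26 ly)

d = 895 ly / 3.26 = 274.5 pc
5 log₁₀(d/10 pc) = 5 log₁₀(274.5) − 5 = 7.193
M = m − 5 log₁₀(d/10) − A = 13.1 − 7.193 − 0.6 = 5.307

M ≈ 5.31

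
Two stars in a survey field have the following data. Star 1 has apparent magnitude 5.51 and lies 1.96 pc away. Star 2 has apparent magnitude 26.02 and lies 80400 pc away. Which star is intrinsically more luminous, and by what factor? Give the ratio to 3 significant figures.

Star 1: M = m − 5 log₁₀ d + 5 = 5.51 − 5·0.2923 + 5 = 9.049
Star 2: M = m − 5 log₁₀ d + 5 = 26.02 − 5·4.9053 + 5 = 6.494
ΔM = M_1 − M_2 = 9.049 − (6.494) = 2.555; smaller M is more luminous → Star 2.
L ratio = 10^(0.4 |ΔM|) = 10^1.022 = 10.52

Star 2 is more luminous, by a factor of 10.5.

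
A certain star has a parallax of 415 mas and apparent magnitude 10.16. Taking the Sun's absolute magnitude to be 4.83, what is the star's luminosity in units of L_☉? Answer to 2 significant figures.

d = 1/p = 1000/415 mas = 2.410 pc
M = m − 5 log₁₀ d + 5 = 10.16 − 5·0.3820 + 5 = 13.250
M − M_☉ = 13.250 − 4.83 = 8.420
L/L_☉ = 10^(−0.4 × 8.420) = 4.285×10^-4

L/L_☉ ≈ 4.3×10^-4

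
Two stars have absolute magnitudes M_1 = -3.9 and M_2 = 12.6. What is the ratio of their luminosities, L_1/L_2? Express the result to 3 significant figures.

ΔM = M_1 − M_2 = -16.5
L_1/L_2 = 10^(−0.4 ΔM) = 10^6.600 = 3.981×10^6

L_1/L_2 ≈ 3.98×10^6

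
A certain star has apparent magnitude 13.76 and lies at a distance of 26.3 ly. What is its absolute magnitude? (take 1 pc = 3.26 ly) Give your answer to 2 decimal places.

d = 26.3 ly / 3.26 = 8.067 pc
5 log₁₀(d/10 pc) = 5 log₁₀(8.067) − 5 = -0.466
M = m − 5 log₁₀(d/10) = 13.76 + 0.466 = 14.226

M ≈ 14.23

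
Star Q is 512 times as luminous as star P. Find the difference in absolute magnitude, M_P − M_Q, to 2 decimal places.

Pogson: ΔM = −2.5 log₁₀(ratio) = −2.5 log₁₀(512) = −2.5 × 2.7093 = -6.773
Star Q is brighter so has the smaller magnitude: M_P − M_Q is positive.

M_P − M_Q ≈ 6.77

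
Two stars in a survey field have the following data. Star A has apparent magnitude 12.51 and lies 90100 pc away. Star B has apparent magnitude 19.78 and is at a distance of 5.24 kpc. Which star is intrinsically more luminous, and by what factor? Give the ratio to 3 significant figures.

Star A: M = m − 5 log₁₀ d + 5 = 12.51 − 5·4.9547 + 5 = -7.264
Star B: d = 5.24 kpc = 5240 pc
Star B: M = m − 5 log₁₀ d + 5 = 19.78 − 5·3.7193 + 5 = 6.183
ΔM = M_A − M_B = -7.264 − (6.183) = -13.447; smaller M is more luminous → Star A.
L ratio = 10^(0.4 |ΔM|) = 10^5.379 = 239200

Star A is more luminous, by a factor of 239000.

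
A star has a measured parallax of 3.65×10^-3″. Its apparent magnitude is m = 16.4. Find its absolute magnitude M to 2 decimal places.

d = 1/p = 1/3.65×10^-3″ = 274.0 pc
5 log₁₀(d/10 pc) = 5 log₁₀(274.0) − 5 = 7.189
M = m − 5 log₁₀(d/10) = 16.4 − 7.189 = 9.211

M ≈ 9.21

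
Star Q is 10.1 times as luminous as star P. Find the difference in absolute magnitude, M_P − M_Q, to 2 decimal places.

Pogson: ΔM = −2.5 log₁₀(ratio) = −2.5 log₁₀(10.1) = −2.5 × 1.0043 = -2.511
Star Q is brighter so has the smaller magnitude: M_P − M_Q is positive.

M_P − M_Q ≈ 2.51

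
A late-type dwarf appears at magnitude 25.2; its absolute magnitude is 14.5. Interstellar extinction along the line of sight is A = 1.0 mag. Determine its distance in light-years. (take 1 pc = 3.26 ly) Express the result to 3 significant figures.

d ≈ 2840 ly

m − M = 5 log₁₀(d/10 pc) + A  ⇒  25.2 − (14.5) − 1.0 = 5 log₁₀(d/10)
9.700 = 5 log₁₀(d/10)
log₁₀ d = (m − M − A)/5 + 1 = 2.9400
d = 10^2.9400 = 871.0 pc
= 2839 ly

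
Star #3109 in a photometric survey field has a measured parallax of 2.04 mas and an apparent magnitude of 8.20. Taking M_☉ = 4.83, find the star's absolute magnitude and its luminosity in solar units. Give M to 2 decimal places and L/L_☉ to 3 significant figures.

M ≈ -0.25; L/L_☉ ≈ 108

d = 1/p = 1000/2.04 mas = 490.2 pc
M = m − 5 log₁₀ d + 5 = 8.20 − 5·2.6904 + 5 = -0.252
M − M_☉ = -0.252 − 4.83 = -5.082
L/L_☉ = 10^(−0.4 × -5.082) = 107.8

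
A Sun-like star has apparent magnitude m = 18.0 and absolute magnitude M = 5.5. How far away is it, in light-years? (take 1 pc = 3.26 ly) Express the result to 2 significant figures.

d ≈ 10000 ly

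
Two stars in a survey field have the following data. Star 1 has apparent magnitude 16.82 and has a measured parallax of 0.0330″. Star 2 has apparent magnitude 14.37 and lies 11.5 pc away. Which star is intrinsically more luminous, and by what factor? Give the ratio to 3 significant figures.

Star 1: d = 1/p = 1/0.0330″ = 30.30 pc
Star 1: M = m − 5 log₁₀ d + 5 = 16.82 − 5·1.4815 + 5 = 14.413
Star 2: M = m − 5 log₁₀ d + 5 = 14.37 − 5·1.0607 + 5 = 14.067
ΔM = M_1 − M_2 = 14.413 − (14.067) = 0.346; smaller M is more luminous → Star 2.
L ratio = 10^(0.4 |ΔM|) = 10^0.138 = 1.375

Star 2 is more luminous, by a factor of 1.38.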